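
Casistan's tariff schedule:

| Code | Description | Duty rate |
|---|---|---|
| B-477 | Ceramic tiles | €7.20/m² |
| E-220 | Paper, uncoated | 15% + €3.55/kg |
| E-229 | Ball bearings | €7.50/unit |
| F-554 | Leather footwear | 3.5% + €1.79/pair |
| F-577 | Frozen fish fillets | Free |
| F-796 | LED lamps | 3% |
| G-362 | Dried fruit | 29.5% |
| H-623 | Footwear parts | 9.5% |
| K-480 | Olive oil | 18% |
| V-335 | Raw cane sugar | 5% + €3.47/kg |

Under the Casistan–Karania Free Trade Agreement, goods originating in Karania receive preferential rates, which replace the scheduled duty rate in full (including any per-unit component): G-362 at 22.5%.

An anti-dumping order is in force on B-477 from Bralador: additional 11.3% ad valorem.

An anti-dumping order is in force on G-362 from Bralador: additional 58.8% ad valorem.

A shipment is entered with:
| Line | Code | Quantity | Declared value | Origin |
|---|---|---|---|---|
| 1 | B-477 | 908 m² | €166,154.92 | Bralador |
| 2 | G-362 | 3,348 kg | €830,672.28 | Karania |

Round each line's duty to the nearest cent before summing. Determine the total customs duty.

€212,214.37

Line 1 (B-477, Bralador, 908 m², €166,154.92):
Base rate for B-477 is €7.20/m².
Additional duty on B-477 from Bralador: +11.3% ad valorem. Applied ad valorem rate = 11.3%.
Duty = €166,154.92 × 11.3% + 908 × €7.20 = €25,313.11.
Line 2 (G-362, Karania, 3,348 kg, €830,672.28):
Base rate for G-362 is 29.5%.
Origin Karania qualifies under the Casistan–Karania agreement and G-362 is covered: preferential rate 22.5% applies instead.
The additional-duty order on G-362 targets Bralador, not Karania; it does not apply.
Duty = €830,672.28 × 22.5% = €186,901.26.
Total = €25,313.11 + €186,901.26 = €212,214.37.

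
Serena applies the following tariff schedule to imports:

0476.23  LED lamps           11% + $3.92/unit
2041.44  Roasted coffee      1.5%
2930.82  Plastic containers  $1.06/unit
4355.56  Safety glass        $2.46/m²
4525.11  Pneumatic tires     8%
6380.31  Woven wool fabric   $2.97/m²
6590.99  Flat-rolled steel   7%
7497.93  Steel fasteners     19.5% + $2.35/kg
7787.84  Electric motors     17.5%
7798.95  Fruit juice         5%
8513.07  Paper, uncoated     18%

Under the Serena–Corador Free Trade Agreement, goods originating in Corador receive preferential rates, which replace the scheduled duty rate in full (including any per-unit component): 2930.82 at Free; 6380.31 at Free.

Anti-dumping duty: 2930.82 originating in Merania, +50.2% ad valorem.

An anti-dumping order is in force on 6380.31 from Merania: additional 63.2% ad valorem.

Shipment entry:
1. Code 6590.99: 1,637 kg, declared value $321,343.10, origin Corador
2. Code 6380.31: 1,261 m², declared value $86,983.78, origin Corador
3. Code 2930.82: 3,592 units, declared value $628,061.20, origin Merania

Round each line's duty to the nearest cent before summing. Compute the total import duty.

$341,588.26

Line 1 (6590.99, Corador, 1,637 kg, $321,343.10):
Base rate for 6590.99 is 7%.
Origin Corador is the FTA partner but 6590.99 is not on the preference list; base rate stands.
Duty = $321,343.10 × 7% = $22,494.02.
Line 2 (6380.31, Corador, 1,261 m², $86,983.78):
Base rate for 6380.31 is $2.97/m².
Origin Corador qualifies under the Serena–Corador agreement and 6380.31 is covered: preferential rate Free applies instead.
The additional-duty order on 6380.31 targets Merania, not Corador; it does not apply.
Duty = $86,983.78 × 0% = $0.00.
Line 3 (2930.82, Merania, 3,592 units, $628,061.20):
Base rate for 2930.82 is $1.06/unit.
2930.82 has an FTA preferential rate, but origin Merania is not Corador; base rate stands.
Additional duty on 2930.82 from Merania: +50.2% ad valorem. Applied ad valorem rate = 50.2%.
Duty = $628,061.20 × 50.2% + 3,592 × $1.06 = $319,094.24.
Total = $22,494.02 + $0.00 + $319,094.24 = $341,588.26.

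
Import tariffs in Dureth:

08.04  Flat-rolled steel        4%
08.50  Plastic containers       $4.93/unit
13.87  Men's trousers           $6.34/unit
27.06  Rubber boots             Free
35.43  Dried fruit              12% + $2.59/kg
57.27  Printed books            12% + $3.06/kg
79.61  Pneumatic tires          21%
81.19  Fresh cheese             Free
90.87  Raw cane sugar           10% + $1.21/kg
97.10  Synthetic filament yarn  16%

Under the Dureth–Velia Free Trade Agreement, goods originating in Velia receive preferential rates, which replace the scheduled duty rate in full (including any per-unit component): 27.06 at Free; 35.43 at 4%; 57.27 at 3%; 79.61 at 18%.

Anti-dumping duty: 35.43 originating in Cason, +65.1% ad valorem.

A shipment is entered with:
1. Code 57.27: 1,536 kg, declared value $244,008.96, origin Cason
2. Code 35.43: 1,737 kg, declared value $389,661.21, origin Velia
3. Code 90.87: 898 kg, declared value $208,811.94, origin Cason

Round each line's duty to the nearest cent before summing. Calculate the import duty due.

$71,535.46

Line 1 (57.27, Cason, 1,536 kg, $244,008.96):
Base rate for 57.27 is 12% + $3.06/kg.
57.27 has an FTA preferential rate, but origin Cason is not Velia; base rate stands.
Duty = $244,008.96 × 12% + 1,536 × $3.06 = $33,981.24.
Line 2 (35.43, Velia, 1,737 kg, $389,661.21):
Base rate for 35.43 is 12% + $2.59/kg.
Origin Velia qualifies under the Dureth–Velia agreement and 35.43 is covered: preferential rate 4% applies instead.
The additional-duty order on 35.43 targets Cason, not Velia; it does not apply.
Duty = $389,661.21 × 4% = $15,586.45.
Line 3 (90.87, Cason, 898 kg, $208,811.94):
Base rate for 90.87 is 10% + $1.21/kg.
Duty = $208,811.94 × 10% + 898 × $1.21 = $21,967.77.
Total = $33,981.24 + $15,586.45 + $21,967.77 = $71,535.46.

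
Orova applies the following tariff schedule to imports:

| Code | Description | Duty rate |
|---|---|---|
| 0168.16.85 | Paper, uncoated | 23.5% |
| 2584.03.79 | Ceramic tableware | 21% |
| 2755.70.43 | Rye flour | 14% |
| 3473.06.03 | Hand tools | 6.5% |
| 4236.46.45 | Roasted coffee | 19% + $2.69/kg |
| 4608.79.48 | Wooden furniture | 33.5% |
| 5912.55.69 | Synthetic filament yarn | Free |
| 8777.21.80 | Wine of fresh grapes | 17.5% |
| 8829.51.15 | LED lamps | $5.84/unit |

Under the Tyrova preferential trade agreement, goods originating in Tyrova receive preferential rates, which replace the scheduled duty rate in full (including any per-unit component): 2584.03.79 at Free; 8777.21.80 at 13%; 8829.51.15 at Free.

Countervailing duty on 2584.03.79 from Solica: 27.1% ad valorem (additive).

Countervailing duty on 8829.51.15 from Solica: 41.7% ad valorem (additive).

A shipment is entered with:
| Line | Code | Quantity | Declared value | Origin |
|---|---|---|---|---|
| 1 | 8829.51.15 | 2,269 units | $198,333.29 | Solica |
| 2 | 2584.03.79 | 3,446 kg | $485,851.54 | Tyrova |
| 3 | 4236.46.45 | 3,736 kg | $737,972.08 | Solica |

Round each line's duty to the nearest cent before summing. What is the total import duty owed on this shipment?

$246,220.48

Line 1 (8829.51.15, Solica, 2,269 units, $198,333.29):
Base rate for 8829.51.15 is $5.84/unit.
8829.51.15 has an FTA preferential rate, but origin Solica is not Tyrova; base rate stands.
Additional duty on 8829.51.15 from Solica: +41.7% ad valorem. Applied ad valorem rate = 41.7%.
Duty = $198,333.29 × 41.7% + 2,269 × $5.84 = $95,955.94.
Line 2 (2584.03.79, Tyrova, 3,446 kg, $485,851.54):
Base rate for 2584.03.79 is 21%.
Origin Tyrova qualifies under the Orova–Tyrova agreement and 2584.03.79 is covered: preferential rate Free applies instead.
The additional-duty order on 2584.03.79 targets Solica, not Tyrova; it does not apply.
Duty = $485,851.54 × 0% = $0.00.
Line 3 (4236.46.45, Solica, 3,736 kg, $737,972.08):
Base rate for 4236.46.45 is 19% + $2.69/kg.
Duty = $737,972.08 × 19% + 3,736 × $2.69 = $150,264.54.
Total = $95,955.94 + $0.00 + $150,264.54 = $246,220.48.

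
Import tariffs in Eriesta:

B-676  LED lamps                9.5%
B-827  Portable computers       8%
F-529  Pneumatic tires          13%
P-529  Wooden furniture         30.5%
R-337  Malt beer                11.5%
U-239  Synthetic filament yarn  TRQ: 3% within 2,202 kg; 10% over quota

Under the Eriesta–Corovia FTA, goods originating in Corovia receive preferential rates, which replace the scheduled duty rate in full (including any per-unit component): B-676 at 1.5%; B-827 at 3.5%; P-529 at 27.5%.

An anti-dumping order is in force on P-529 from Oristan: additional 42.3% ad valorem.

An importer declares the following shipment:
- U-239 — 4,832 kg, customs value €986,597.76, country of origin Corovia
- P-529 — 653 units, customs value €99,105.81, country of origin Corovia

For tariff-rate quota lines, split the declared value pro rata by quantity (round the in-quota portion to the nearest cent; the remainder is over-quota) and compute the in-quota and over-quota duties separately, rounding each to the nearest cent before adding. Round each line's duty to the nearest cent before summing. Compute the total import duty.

€94,441.57

Line 1 (U-239, Corovia, 4,832 kg, €986,597.76):
Code U-239 is under a tariff-rate quota (threshold 2,202 kg). In-quota: 2,202 kg at 3%; over-quota: 2,630 kg at 10%.
Pro-rata value split: in-quota = €986,597.76 × 2,202/4,832 = €449,604.36; over-quota = €986,597.76 − €449,604.36 = €536,993.40.
In-quota duty = €449,604.36 × 3% = €13,488.13. Over-quota duty = €536,993.40 × 10% = €53,699.34.
Line duty = €13,488.13 + €53,699.34 = €67,187.47.
Line 2 (P-529, Corovia, 653 units, €99,105.81):
Base rate for P-529 is 30.5%.
Origin Corovia qualifies under the Eriesta–Corovia agreement and P-529 is covered: preferential rate 27.5% applies instead.
The additional-duty order on P-529 targets Oristan, not Corovia; it does not apply.
Duty = €99,105.81 × 27.5% = €27,254.10.
Total = €67,187.47 + €27,254.10 = €94,441.57.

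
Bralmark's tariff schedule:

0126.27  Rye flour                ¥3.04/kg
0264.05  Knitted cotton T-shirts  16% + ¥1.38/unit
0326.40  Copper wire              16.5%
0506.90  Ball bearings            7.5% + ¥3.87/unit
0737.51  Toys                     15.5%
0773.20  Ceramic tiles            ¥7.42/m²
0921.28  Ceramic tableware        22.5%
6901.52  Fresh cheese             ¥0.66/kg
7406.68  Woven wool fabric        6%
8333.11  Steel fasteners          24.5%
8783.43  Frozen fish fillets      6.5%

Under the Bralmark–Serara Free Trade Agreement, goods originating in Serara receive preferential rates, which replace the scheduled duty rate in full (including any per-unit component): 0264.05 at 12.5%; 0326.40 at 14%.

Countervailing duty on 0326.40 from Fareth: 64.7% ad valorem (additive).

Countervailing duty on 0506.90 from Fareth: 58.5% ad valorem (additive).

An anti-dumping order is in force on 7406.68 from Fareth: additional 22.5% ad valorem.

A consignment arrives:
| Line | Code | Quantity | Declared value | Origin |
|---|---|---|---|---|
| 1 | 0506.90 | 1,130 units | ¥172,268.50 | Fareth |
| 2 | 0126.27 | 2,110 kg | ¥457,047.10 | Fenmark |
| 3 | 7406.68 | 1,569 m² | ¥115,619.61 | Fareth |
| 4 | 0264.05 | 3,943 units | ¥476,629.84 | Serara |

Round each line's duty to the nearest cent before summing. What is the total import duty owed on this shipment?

¥217,015.03

Line 1 (0506.90, Fareth, 1,130 units, ¥172,268.50):
Base rate for 0506.90 is 7.5% + ¥3.87/unit.
Additional duty on 0506.90 from Fareth: +58.5%. Applied ad valorem rate: 7.5% + 58.5% = 66%.
Duty = ¥172,268.50 × 66% + 1,130 × ¥3.87 = ¥118,070.31.
Line 2 (0126.27, Fenmark, 2,110 kg, ¥457,047.10):
Base rate for 0126.27 is ¥3.04/kg.
Duty = 2,110 × ¥3.04 = ¥6,414.40.
Line 3 (7406.68, Fareth, 1,569 m², ¥115,619.61):
Base rate for 7406.68 is 6%.
Additional duty on 7406.68 from Fareth: +22.5%. Applied ad valorem rate: 6% + 22.5% = 28.5%.
Duty = ¥115,619.61 × 28.5% = ¥32,951.59.
Line 4 (0264.05, Serara, 3,943 units, ¥476,629.84):
Base rate for 0264.05 is 16% + ¥1.38/unit.
Origin Serara qualifies under the Bralmark–Serara agreement and 0264.05 is covered: preferential rate 12.5% applies instead.
Duty = ¥476,629.84 × 12.5% = ¥59,578.73.
Total = ¥118,070.31 + ¥6,414.40 + ¥32,951.59 + ¥59,578.73 = ¥217,015.03.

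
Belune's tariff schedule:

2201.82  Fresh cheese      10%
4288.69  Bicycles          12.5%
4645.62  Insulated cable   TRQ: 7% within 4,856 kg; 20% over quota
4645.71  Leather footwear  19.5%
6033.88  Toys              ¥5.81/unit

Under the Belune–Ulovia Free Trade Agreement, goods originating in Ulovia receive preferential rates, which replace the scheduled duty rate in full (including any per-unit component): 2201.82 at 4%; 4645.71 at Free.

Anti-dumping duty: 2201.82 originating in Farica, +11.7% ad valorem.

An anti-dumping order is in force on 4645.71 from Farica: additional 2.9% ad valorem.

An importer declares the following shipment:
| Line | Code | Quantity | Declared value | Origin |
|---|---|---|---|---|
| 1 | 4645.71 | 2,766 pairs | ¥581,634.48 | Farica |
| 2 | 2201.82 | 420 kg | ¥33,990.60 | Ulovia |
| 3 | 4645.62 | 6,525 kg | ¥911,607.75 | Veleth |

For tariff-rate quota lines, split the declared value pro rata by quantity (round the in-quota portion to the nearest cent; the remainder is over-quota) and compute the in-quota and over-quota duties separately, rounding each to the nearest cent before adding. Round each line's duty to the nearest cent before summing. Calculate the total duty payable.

¥225,771.16

Line 1 (4645.71, Farica, 2,766 pairs, ¥581,634.48):
Base rate for 4645.71 is 19.5%.
4645.71 has an FTA preferential rate, but origin Farica is not Ulovia; base rate stands.
Additional duty on 4645.71 from Farica: +2.9%. Applied ad valorem rate: 19.5% + 2.9% = 22.4%.
Duty = ¥581,634.48 × 22.4% = ¥130,286.12.
Line 2 (2201.82, Ulovia, 420 kg, ¥33,990.60):
Base rate for 2201.82 is 10%.
Origin Ulovia qualifies under the Belune–Ulovia agreement and 2201.82 is covered: preferential rate 4% applies instead.
The additional-duty order on 2201.82 targets Farica, not Ulovia; it does not apply.
Duty = ¥33,990.60 × 4% = ¥1,359.62.
Line 3 (4645.62, Veleth, 6,525 kg, ¥911,607.75):
Code 4645.62 is under a tariff-rate quota (threshold 4,856 kg). In-quota: 4,856 kg at 7%; over-quota: 1,669 kg at 20%.
Pro-rata value split: in-quota = ¥911,607.75 × 4,856/6,525 = ¥678,431.76; over-quota = ¥911,607.75 − ¥678,431.76 = ¥233,175.99.
In-quota duty = ¥678,431.76 × 7% = ¥47,490.22. Over-quota duty = ¥233,175.99 × 20% = ¥46,635.20.
Line duty = ¥47,490.22 + ¥46,635.20 = ¥94,125.42.
Total = ¥130,286.12 + ¥1,359.62 + ¥94,125.42 = ¥225,771.16.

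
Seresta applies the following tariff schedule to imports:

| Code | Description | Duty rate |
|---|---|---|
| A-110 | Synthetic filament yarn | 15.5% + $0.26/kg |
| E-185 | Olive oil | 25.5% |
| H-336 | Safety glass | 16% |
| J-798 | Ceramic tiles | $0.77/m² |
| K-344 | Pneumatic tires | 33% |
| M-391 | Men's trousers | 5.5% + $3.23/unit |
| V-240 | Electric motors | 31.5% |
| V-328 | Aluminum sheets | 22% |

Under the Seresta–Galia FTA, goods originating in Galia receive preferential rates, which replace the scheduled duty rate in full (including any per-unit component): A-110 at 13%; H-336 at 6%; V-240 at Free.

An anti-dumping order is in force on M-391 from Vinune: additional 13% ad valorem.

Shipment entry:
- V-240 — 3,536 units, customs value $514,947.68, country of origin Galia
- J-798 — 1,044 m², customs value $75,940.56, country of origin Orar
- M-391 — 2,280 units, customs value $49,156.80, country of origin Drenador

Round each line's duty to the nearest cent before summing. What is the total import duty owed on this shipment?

$10,871.90

Line 1 (V-240, Galia, 3,536 units, $514,947.68):
Base rate for V-240 is 31.5%.
Origin Galia qualifies under the Seresta–Galia agreement and V-240 is covered: preferential rate Free applies instead.
Duty = $514,947.68 × 0% = $0.00.
Line 2 (J-798, Orar, 1,044 m², $75,940.56):
Base rate for J-798 is $0.77/m².
Duty = 1,044 × $0.77 = $803.88.
Line 3 (M-391, Drenador, 2,280 units, $49,156.80):
Base rate for M-391 is 5.5% + $3.23/unit.
The additional-duty order on M-391 targets Vinune, not Drenador; it does not apply.
Duty = $49,156.80 × 5.5% + 2,280 × $3.23 = $10,068.02.
Total = $0.00 + $803.88 + $10,068.02 = $10,871.90.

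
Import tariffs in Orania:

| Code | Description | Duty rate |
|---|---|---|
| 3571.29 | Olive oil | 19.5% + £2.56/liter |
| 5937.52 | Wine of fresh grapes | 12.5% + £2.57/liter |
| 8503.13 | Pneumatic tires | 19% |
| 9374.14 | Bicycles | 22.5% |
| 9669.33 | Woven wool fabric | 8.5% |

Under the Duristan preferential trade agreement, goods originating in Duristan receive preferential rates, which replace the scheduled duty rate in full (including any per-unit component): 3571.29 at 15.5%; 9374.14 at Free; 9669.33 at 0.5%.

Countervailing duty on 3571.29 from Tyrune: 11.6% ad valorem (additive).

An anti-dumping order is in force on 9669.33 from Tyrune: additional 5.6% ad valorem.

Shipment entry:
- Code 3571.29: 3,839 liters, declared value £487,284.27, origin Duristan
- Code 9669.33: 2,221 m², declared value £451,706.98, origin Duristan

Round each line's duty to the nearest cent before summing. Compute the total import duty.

Line 1 (3571.29, Duristan, 3,839 liters, £487,284.27):
Base rate for 3571.29 is 19.5% + £2.56/liter.
Origin Duristan qualifies under the Orania–Duristan agreement and 3571.29 is covered: preferential rate 15.5% applies instead.
The additional-duty order on 3571.29 targets Tyrune, not Duristan; it does not apply.
Duty = £487,284.27 × 15.5% = £75,529.06.
Line 2 (9669.33, Duristan, 2,221 m², £451,706.98):
Base rate for 9669.33 is 8.5%.
Origin Duristan qualifies under the Orania–Duristan agreement and 9669.33 is covered: preferential rate 0.5% applies instead.
The additional-duty order on 9669.33 targets Tyrune, not Duristan; it does not apply.
Duty = £451,706.98 × 0.5% = £2,258.53.
Total = £75,529.06 + £2,258.53 = £77,787.59.

£77,787.59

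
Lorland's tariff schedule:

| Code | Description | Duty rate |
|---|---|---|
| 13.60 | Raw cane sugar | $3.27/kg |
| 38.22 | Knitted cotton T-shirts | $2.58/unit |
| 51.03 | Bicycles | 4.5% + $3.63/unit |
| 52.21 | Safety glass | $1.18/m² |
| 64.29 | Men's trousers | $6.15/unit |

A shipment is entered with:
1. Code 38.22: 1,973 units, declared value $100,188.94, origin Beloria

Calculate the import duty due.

Line 1 (38.22, Beloria, 1,973 units, $100,188.94):
Base rate for 38.22 is $2.58/unit.
Duty = 1,973 × $2.58 = $5,090.34.

$5,090.34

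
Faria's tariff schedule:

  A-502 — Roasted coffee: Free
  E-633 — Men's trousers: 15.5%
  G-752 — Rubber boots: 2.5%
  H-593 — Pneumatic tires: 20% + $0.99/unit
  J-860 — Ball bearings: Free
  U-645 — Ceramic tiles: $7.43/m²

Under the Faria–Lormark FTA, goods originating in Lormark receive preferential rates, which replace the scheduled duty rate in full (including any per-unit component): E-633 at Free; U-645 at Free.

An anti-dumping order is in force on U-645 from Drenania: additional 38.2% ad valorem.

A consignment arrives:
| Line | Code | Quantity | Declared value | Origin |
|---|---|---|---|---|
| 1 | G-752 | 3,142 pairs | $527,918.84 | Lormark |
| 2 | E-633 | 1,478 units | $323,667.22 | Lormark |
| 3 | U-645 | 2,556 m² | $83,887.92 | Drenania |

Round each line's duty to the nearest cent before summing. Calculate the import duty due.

$64,234.24

Line 1 (G-752, Lormark, 3,142 pairs, $527,918.84):
Base rate for G-752 is 2.5%.
Origin Lormark is the FTA partner but G-752 is not on the preference list; base rate stands.
Duty = $527,918.84 × 2.5% = $13,197.97.
Line 2 (E-633, Lormark, 1,478 units, $323,667.22):
Base rate for E-633 is 15.5%.
Origin Lormark qualifies under the Faria–Lormark agreement and E-633 is covered: preferential rate Free applies instead.
Duty = $323,667.22 × 0% = $0.00.
Line 3 (U-645, Drenania, 2,556 m², $83,887.92):
Base rate for U-645 is $7.43/m².
U-645 has an FTA preferential rate, but origin Drenania is not Lormark; base rate stands.
Additional duty on U-645 from Drenania: +38.2% ad valorem. Applied ad valorem rate = 38.2%.
Duty = $83,887.92 × 38.2% + 2,556 × $7.43 = $51,036.27.
Total = $13,197.97 + $0.00 + $51,036.27 = $64,234.24.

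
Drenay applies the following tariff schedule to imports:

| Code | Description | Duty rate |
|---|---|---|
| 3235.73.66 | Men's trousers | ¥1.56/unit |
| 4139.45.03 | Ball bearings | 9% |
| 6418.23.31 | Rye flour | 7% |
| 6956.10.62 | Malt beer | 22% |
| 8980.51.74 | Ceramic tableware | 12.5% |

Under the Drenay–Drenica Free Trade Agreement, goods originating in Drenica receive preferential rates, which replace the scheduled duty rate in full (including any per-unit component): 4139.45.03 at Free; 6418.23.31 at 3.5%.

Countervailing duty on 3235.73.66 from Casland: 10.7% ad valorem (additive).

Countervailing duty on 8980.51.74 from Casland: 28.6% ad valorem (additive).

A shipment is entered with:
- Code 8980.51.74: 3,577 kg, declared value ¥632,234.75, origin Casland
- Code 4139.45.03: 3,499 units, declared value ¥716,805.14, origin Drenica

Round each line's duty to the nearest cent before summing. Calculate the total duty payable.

¥259,848.48

Line 1 (8980.51.74, Casland, 3,577 kg, ¥632,234.75):
Base rate for 8980.51.74 is 12.5%.
Additional duty on 8980.51.74 from Casland: +28.6%. Applied ad valorem rate: 12.5% + 28.6% = 41.1%.
Duty = ¥632,234.75 × 41.1% = ¥259,848.48.
Line 2 (4139.45.03, Drenica, 3,499 units, ¥716,805.14):
Base rate for 4139.45.03 is 9%.
Origin Drenica qualifies under the Drenay–Drenica agreement and 4139.45.03 is covered: preferential rate Free applies instead.
Duty = ¥716,805.14 × 0% = ¥0.00.
Total = ¥259,848.48 + ¥0.00 = ¥259,848.48.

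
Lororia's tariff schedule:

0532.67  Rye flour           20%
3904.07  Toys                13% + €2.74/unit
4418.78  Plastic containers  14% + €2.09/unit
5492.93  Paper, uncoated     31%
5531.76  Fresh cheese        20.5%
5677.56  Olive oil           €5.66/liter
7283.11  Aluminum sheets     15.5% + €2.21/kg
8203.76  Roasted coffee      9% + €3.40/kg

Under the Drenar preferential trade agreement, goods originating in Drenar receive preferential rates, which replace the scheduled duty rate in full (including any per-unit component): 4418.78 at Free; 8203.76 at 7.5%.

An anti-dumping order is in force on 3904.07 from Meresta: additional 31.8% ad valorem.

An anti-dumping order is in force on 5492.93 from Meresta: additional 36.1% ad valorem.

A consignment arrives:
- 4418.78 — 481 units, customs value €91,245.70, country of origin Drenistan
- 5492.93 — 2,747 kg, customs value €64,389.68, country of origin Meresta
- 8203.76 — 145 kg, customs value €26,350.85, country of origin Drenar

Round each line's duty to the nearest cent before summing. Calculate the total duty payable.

€58,961.48

Line 1 (4418.78, Drenistan, 481 units, €91,245.70):
Base rate for 4418.78 is 14% + €2.09/unit.
4418.78 has an FTA preferential rate, but origin Drenistan is not Drenar; base rate stands.
Duty = €91,245.70 × 14% + 481 × €2.09 = €13,779.69.
Line 2 (5492.93, Meresta, 2,747 kg, €64,389.68):
Base rate for 5492.93 is 31%.
Additional duty on 5492.93 from Meresta: +36.1%. Applied ad valorem rate: 31% + 36.1% = 67.1%.
Duty = €64,389.68 × 67.1% = €43,205.48.
Line 3 (8203.76, Drenar, 145 kg, €26,350.85):
Base rate for 8203.76 is 9% + €3.40/kg.
Origin Drenar qualifies under the Lororia–Drenar agreement and 8203.76 is covered: preferential rate 7.5% applies instead.
Duty = €26,350.85 × 7.5% = €1,976.31.
Total = €13,779.69 + €43,205.48 + €1,976.31 = €58,961.48.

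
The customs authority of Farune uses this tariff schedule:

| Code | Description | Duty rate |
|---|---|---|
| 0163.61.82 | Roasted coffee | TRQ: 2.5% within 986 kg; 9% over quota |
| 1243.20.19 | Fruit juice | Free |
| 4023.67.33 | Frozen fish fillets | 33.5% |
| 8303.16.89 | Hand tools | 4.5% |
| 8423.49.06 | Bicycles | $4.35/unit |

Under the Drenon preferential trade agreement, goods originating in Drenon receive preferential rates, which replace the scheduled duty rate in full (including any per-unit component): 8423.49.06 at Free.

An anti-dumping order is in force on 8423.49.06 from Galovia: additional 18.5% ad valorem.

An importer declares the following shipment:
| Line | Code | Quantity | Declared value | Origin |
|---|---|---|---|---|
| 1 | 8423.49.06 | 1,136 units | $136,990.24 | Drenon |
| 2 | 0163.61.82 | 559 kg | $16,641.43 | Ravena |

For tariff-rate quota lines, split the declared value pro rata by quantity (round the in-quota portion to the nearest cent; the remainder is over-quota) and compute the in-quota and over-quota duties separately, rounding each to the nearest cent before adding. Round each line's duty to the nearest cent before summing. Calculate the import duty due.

$416.04

Line 1 (8423.49.06, Drenon, 1,136 units, $136,990.24):
Base rate for 8423.49.06 is $4.35/unit.
Origin Drenon qualifies under the Farune–Drenon agreement and 8423.49.06 is covered: preferential rate Free applies instead.
The additional-duty order on 8423.49.06 targets Galovia, not Drenon; it does not apply.
Duty = $136,990.24 × 0% = $0.00.
Line 2 (0163.61.82, Ravena, 559 kg, $16,641.43):
Code 0163.61.82 is under a tariff-rate quota (threshold 986 kg). Quantity 559 kg is within the quota, so the in-quota rate 2.5% applies to the full value.
Duty = $16,641.43 × 2.5% = $416.04.
Total = $0.00 + $416.04 = $416.04.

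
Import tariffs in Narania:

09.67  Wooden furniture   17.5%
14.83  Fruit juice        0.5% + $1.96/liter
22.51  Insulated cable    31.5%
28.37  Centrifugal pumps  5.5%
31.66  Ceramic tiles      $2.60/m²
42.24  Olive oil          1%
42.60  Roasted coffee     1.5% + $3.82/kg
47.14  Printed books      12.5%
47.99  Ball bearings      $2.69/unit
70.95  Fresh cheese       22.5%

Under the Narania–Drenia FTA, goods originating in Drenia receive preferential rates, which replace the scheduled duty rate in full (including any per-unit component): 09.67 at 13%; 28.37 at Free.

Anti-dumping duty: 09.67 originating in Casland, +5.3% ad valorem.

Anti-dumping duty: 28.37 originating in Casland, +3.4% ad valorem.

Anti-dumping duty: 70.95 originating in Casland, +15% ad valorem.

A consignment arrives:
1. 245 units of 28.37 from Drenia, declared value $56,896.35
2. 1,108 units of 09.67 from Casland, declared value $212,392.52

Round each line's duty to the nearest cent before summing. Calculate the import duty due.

$48,425.49

Line 1 (28.37, Drenia, 245 units, $56,896.35):
Base rate for 28.37 is 5.5%.
Origin Drenia qualifies under the Narania–Drenia agreement and 28.37 is covered: preferential rate Free applies instead.
The additional-duty order on 28.37 targets Casland, not Drenia; it does not apply.
Duty = $56,896.35 × 0% = $0.00.
Line 2 (09.67, Casland, 1,108 units, $212,392.52):
Base rate for 09.67 is 17.5%.
09.67 has an FTA preferential rate, but origin Casland is not Drenia; base rate stands.
Additional duty on 09.67 from Casland: +5.3%. Applied ad valorem rate: 17.5% + 5.3% = 22.8%.
Duty = $212,392.52 × 22.8% = $48,425.49.
Total = $0.00 + $48,425.49 = $48,425.49.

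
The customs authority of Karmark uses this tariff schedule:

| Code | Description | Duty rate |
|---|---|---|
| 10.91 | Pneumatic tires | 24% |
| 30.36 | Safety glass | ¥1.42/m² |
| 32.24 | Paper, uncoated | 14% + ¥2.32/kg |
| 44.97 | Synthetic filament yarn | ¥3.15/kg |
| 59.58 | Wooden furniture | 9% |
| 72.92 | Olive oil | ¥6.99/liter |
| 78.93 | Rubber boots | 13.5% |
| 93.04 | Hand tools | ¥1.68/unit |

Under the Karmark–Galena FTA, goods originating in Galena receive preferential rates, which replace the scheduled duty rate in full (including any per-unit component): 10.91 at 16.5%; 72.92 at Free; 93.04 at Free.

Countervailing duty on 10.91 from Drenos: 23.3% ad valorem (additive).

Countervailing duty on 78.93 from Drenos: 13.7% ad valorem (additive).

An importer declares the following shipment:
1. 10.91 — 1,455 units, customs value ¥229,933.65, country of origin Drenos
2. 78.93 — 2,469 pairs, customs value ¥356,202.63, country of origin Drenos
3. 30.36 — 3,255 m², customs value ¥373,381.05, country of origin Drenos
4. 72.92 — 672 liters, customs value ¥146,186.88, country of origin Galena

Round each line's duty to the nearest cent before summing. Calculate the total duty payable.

¥210,267.84

Line 1 (10.91, Drenos, 1,455 units, ¥229,933.65):
Base rate for 10.91 is 24%.
10.91 has an FTA preferential rate, but origin Drenos is not Galena; base rate stands.
Additional duty on 10.91 from Drenos: +23.3%. Applied ad valorem rate: 24% + 23.3% = 47.3%.
Duty = ¥229,933.65 × 47.3% = ¥108,758.62.
Line 2 (78.93, Drenos, 2,469 pairs, ¥356,202.63):
Base rate for 78.93 is 13.5%.
Additional duty on 78.93 from Drenos: +13.7%. Applied ad valorem rate: 13.5% + 13.7% = 27.2%.
Duty = ¥356,202.63 × 27.2% = ¥96,887.12.
Line 3 (30.36, Drenos, 3,255 m², ¥373,381.05):
Base rate for 30.36 is ¥1.42/m².
Duty = 3,255 × ¥1.42 = ¥4,622.10.
Line 4 (72.92, Galena, 672 liters, ¥146,186.88):
Base rate for 72.92 is ¥6.99/liter.
Origin Galena qualifies under the Karmark–Galena agreement and 72.92 is covered: preferential rate Free applies instead.
Duty = ¥146,186.88 × 0% = ¥0.00.
Total = ¥108,758.62 + ¥96,887.12 + ¥4,622.10 + ¥0.00 = ¥210,267.84.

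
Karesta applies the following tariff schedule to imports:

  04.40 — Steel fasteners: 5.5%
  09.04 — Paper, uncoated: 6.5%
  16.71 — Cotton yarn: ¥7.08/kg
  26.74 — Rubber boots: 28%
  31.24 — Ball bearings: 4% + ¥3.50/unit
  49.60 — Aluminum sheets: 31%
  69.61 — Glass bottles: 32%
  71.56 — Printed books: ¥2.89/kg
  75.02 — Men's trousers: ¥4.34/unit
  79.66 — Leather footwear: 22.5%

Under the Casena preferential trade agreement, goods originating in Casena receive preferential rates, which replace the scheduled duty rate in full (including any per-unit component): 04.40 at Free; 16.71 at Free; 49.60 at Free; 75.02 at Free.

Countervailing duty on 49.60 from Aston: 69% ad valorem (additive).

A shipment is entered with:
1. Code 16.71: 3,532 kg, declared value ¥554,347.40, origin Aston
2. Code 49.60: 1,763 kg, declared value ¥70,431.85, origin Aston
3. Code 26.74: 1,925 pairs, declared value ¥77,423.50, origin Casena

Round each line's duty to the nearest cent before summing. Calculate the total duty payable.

¥117,116.99

Line 1 (16.71, Aston, 3,532 kg, ¥554,347.40):
Base rate for 16.71 is ¥7.08/kg.
16.71 has an FTA preferential rate, but origin Aston is not Casena; base rate stands.
Duty = 3,532 × ¥7.08 = ¥25,006.56.
Line 2 (49.60, Aston, 1,763 kg, ¥70,431.85):
Base rate for 49.60 is 31%.
49.60 has an FTA preferential rate, but origin Aston is not Casena; base rate stands.
Additional duty on 49.60 from Aston: +69%. Applied ad valorem rate: 31% + 69% = 100%.
Duty = ¥70,431.85 × 100% = ¥70,431.85.
Line 3 (26.74, Casena, 1,925 pairs, ¥77,423.50):
Base rate for 26.74 is 28%.
Origin Casena is the FTA partner but 26.74 is not on the preference list; base rate stands.
Duty = ¥77,423.50 × 28% = ¥21,678.58.
Total = ¥25,006.56 + ¥70,431.85 + ¥21,678.58 = ¥117,116.99.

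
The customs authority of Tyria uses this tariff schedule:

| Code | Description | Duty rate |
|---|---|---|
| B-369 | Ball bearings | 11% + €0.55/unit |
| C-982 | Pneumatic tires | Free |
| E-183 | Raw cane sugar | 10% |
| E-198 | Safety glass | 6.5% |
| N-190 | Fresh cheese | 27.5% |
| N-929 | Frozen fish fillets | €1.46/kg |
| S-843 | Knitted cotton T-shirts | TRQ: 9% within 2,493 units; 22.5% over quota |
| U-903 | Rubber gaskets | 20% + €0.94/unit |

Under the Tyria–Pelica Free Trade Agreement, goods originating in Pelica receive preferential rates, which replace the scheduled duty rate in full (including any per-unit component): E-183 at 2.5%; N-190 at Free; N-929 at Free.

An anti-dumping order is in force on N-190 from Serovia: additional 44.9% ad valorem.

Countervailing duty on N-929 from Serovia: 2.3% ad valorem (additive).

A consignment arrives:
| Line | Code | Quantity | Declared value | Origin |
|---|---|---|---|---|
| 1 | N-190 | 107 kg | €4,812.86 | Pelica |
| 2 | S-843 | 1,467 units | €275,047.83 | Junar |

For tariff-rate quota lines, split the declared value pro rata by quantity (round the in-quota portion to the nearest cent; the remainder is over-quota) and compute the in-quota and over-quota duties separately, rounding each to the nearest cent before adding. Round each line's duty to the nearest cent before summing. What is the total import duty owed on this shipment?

€24,754.30

Line 1 (N-190, Pelica, 107 kg, €4,812.86):
Base rate for N-190 is 27.5%.
Origin Pelica qualifies under the Tyria–Pelica agreement and N-190 is covered: preferential rate Free applies instead.
The additional-duty order on N-190 targets Serovia, not Pelica; it does not apply.
Duty = €4,812.86 × 0% = €0.00.
Line 2 (S-843, Junar, 1,467 units, €275,047.83):
Code S-843 is under a tariff-rate quota (threshold 2,493 units). Quantity 1,467 units is within the quota, so the in-quota rate 9% applies to the full value.
Duty = €275,047.83 × 9% = €24,754.30.
Total = €0.00 + €24,754.30 = €24,754.30.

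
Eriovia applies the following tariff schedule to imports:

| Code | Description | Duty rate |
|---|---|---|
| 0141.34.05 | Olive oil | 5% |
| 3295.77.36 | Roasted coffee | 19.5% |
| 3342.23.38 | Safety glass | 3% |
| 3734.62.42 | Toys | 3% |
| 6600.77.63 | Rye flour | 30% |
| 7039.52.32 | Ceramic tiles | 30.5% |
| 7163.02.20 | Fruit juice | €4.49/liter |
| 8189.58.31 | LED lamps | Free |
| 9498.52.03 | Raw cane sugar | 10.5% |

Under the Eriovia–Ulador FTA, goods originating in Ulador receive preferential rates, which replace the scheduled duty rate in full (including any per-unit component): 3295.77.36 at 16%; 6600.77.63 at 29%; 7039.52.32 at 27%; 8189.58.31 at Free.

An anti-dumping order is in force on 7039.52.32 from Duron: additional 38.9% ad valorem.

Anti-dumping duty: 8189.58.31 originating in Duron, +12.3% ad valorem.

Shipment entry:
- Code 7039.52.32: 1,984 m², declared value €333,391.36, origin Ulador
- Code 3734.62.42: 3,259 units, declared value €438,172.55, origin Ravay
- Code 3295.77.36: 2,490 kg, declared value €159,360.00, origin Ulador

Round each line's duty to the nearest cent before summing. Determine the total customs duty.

Line 1 (7039.52.32, Ulador, 1,984 m², €333,391.36):
Base rate for 7039.52.32 is 30.5%.
Origin Ulador qualifies under the Eriovia–Ulador agreement and 7039.52.32 is covered: preferential rate 27% applies instead.
The additional-duty order on 7039.52.32 targets Duron, not Ulador; it does not apply.
Duty = €333,391.36 × 27% = €90,015.67.
Line 2 (3734.62.42, Ravay, 3,259 units, €438,172.55):
Base rate for 3734.62.42 is 3%.
Duty = €438,172.55 × 3% = €13,145.18.
Line 3 (3295.77.36, Ulador, 2,490 kg, €159,360.00):
Base rate for 3295.77.36 is 19.5%.
Origin Ulador qualifies under the Eriovia–Ulador agreement and 3295.77.36 is covered: preferential rate 16% applies instead.
Duty = €159,360.00 × 16% = €25,497.60.
Total = €90,015.67 + €13,145.18 + €25,497.60 = €128,658.45.

€128,658.45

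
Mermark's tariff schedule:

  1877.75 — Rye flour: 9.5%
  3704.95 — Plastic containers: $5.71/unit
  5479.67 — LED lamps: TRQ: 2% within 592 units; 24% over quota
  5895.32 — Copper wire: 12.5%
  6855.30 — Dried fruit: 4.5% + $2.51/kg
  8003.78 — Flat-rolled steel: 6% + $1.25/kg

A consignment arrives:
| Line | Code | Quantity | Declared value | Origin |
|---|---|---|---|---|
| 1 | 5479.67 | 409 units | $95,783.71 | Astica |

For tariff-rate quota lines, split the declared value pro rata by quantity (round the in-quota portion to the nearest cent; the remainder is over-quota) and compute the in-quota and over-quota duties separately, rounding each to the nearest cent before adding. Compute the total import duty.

$1,915.67

Line 1 (5479.67, Astica, 409 units, $95,783.71):
Code 5479.67 is under a tariff-rate quota (threshold 592 units). Quantity 409 units is within the quota, so the in-quota rate 2% applies to the full value.
Duty = $95,783.71 × 2% = $1,915.67.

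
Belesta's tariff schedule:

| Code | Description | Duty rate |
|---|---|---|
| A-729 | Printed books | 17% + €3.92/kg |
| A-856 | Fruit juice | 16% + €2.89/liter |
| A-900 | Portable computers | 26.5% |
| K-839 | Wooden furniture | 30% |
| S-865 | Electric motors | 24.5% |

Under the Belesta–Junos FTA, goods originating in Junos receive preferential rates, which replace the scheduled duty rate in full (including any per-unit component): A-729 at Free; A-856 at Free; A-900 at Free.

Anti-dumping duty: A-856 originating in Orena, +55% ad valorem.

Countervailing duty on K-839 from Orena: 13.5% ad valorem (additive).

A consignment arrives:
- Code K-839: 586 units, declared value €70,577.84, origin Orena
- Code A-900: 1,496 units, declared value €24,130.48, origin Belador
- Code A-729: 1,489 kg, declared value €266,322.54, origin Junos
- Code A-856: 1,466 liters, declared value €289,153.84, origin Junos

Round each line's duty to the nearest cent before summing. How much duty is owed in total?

€37,095.94

Line 1 (K-839, Orena, 586 units, €70,577.84):
Base rate for K-839 is 30%.
Additional duty on K-839 from Orena: +13.5%. Applied ad valorem rate: 30% + 13.5% = 43.5%.
Duty = €70,577.84 × 43.5% = €30,701.36.
Line 2 (A-900, Belador, 1,496 units, €24,130.48):
Base rate for A-900 is 26.5%.
A-900 has an FTA preferential rate, but origin Belador is not Junos; base rate stands.
Duty = €24,130.48 × 26.5% = €6,394.58.
Line 3 (A-729, Junos, 1,489 kg, €266,322.54):
Base rate for A-729 is 17% + €3.92/kg.
Origin Junos qualifies under the Belesta–Junos agreement and A-729 is covered: preferential rate Free applies instead.
Duty = €266,322.54 × 0% = €0.00.
Line 4 (A-856, Junos, 1,466 liters, €289,153.84):
Base rate for A-856 is 16% + €2.89/liter.
Origin Junos qualifies under the Belesta–Junos agreement and A-856 is covered: preferential rate Free applies instead.
The additional-duty order on A-856 targets Orena, not Junos; it does not apply.
Duty = €289,153.84 × 0% = €0.00.
Total = €30,701.36 + €6,394.58 + €0.00 + €0.00 = €37,095.94.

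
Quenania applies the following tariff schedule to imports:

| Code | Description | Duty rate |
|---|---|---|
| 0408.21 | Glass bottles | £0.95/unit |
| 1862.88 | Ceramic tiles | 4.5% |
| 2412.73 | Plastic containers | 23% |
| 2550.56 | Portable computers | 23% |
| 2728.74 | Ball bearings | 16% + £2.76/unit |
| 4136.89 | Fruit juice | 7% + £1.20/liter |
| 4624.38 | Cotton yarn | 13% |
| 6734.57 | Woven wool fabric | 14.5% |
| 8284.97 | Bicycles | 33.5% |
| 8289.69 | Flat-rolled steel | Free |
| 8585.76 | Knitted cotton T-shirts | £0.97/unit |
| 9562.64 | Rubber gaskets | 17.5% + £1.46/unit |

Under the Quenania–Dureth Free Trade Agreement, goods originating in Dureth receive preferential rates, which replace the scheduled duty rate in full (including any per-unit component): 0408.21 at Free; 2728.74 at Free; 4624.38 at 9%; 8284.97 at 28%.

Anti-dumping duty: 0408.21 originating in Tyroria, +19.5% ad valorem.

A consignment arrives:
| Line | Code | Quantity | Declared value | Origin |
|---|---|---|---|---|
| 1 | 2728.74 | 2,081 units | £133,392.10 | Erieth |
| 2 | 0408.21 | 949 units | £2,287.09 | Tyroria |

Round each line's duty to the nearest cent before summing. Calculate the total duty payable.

£28,433.83

Line 1 (2728.74, Erieth, 2,081 units, £133,392.10):
Base rate for 2728.74 is 16% + £2.76/unit.
2728.74 has an FTA preferential rate, but origin Erieth is not Dureth; base rate stands.
Duty = £133,392.10 × 16% + 2,081 × £2.76 = £27,086.30.
Line 2 (0408.21, Tyroria, 949 units, £2,287.09):
Base rate for 0408.21 is £0.95/unit.
0408.21 has an FTA preferential rate, but origin Tyroria is not Dureth; base rate stands.
Additional duty on 0408.21 from Tyroria: +19.5% ad valorem. Applied ad valorem rate = 19.5%.
Duty = £2,287.09 × 19.5% + 949 × £0.95 = £1,347.53.
Total = £27,086.30 + £1,347.53 = £28,433.83.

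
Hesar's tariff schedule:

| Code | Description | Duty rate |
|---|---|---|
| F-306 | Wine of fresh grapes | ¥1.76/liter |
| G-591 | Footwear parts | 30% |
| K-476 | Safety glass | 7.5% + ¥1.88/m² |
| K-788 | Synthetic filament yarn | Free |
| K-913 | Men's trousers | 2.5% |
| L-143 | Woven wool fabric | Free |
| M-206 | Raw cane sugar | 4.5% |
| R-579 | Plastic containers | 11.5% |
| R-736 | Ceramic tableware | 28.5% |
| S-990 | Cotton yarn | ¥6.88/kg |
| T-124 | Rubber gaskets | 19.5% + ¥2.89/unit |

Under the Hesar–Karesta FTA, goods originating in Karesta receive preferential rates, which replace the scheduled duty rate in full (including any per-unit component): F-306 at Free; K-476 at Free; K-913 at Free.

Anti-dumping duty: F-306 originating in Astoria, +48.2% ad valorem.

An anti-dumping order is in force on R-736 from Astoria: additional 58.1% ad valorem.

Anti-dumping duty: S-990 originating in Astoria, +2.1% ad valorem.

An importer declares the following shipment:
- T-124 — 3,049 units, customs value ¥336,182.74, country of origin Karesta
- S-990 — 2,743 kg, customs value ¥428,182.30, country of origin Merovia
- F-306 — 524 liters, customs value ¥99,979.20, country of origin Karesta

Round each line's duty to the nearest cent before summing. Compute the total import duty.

¥93,239.08

Line 1 (T-124, Karesta, 3,049 units, ¥336,182.74):
Base rate for T-124 is 19.5% + ¥2.89/unit.
Origin Karesta is the FTA partner but T-124 is not on the preference list; base rate stands.
Duty = ¥336,182.74 × 19.5% + 3,049 × ¥2.89 = ¥74,367.24.
Line 2 (S-990, Merovia, 2,743 kg, ¥428,182.30):
Base rate for S-990 is ¥6.88/kg.
The additional-duty order on S-990 targets Astoria, not Merovia; it does not apply.
Duty = 2,743 × ¥6.88 = ¥18,871.84.
Line 3 (F-306, Karesta, 524 liters, ¥99,979.20):
Base rate for F-306 is ¥1.76/liter.
Origin Karesta qualifies under the Hesar–Karesta agreement and F-306 is covered: preferential rate Free applies instead.
The additional-duty order on F-306 targets Astoria, not Karesta; it does not apply.
Duty = ¥99,979.20 × 0% = ¥0.00.
Total = ¥74,367.24 + ¥18,871.84 + ¥0.00 = ¥93,239.08.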